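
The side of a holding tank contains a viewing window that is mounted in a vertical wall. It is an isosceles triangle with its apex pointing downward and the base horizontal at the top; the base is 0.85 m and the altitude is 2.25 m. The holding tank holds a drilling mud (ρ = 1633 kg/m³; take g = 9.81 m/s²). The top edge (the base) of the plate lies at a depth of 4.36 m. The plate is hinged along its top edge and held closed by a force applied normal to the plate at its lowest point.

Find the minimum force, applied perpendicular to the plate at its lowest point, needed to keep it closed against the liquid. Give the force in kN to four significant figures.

P ≈ 28.01 kN

γ = ρg = 1633 × 9.81 / 1000 = 16.01973 kN/m³.
With the apex down, the centroid sits h/3 = 2.25/3 = 0.75 m below the base (the top edge), so the centroid depth is h_c = 4.36 + 0.75 = 5.11 m.
A = ½ × 0.85 × 2.25 = 0.95625 m².
Resultant F = γ·h_c·A = 16.01973 × 5.11 × 0.95625 = 78.2794 kN.
I_c = b·h³/36 = 0.85 × 2.25³/36 = 0.268945 m⁴.
Centre of pressure: y_p = y_c + I_c/(y_c·A) = 5.11 + 0.268945/(5.11 × 0.95625) = 5.11 + 0.0550391 = 5.16504 m along the plane.
The resultant acts 0.75 + 0.0550391 = 0.805039 m (along the plate) below the hinge at the top edge, so the moment about the hinge is M = F × 0.805039 = 78.2794 × 0.805039 = 63.018 kN·m.
A normal force at the bottom, 2.25 m from the hinge, must supply this moment: P = 63.018/2.25 = 28.008 kN.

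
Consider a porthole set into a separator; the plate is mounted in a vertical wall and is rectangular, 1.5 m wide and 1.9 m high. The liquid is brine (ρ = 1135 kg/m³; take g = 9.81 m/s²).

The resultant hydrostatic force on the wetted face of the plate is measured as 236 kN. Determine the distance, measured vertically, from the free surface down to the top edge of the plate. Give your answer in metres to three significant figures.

d_top ≈ 6.49 m

γ = ρg = 1135 × 9.81 / 1000 = 11.13435 kN/m³.
A = 1.5 × 1.9 = 2.85 m².
From F = γ·h_c·A, the centroid depth is h_c = 236/(11.13435 × 2.85) = 7.43708 m.
The centroid lies 1.9/2 = 0.95 m below the top edge, so the top edge sits at h_top = 7.43708 − 0.95 = 6.48708 m below the surface.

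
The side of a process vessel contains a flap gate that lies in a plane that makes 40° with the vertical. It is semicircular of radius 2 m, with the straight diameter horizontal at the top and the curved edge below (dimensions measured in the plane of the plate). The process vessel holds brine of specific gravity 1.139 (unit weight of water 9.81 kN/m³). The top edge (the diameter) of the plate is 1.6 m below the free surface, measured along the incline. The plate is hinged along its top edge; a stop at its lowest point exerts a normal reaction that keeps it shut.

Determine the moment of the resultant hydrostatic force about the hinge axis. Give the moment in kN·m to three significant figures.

M ≈ 127 kN·m

γ = 1.139 × 9.81 = 11.17359 kN/m³.
The plate makes 40° with the vertical, i.e. θ = 90° − 40° = 50° to the horizontal. Measuring y along the incline from the free-surface line, vertical depth h = y·sinθ with sinθ = 0.766044.
The centroid of a semicircle lies 4r/(3π) = 0.848826 m from the diameter, here below the top edge, so y_c = 1.6 + 0.848826 = 2.44883 m and h_c = 2.44883 × 0.766044 = 1.87591 m.
A = πr²/2 = π × 2²/2 = 6.28319 m².
Resultant F = γ·h_c·A = 11.17359 × 1.87591 × 6.28319 = 131.7 kN.
I_c = (π/8 − 8/(9π))·r⁴ = 0.109757 × 2⁴ = 1.75611 m⁴.
Centre of pressure: y_p = y_c + I_c/(y_c·A) = 2.44883 + 1.75611/(2.44883 × 6.28319) = 2.44883 + 0.114133 = 2.56296 m along the plane.
The resultant acts 0.848826 + 0.114133 = 0.962959 m (along the plate) below the hinge at the top edge, so the moment about the hinge is M = F × 0.962959 = 131.7 × 0.962959 = 126.822 kN·m.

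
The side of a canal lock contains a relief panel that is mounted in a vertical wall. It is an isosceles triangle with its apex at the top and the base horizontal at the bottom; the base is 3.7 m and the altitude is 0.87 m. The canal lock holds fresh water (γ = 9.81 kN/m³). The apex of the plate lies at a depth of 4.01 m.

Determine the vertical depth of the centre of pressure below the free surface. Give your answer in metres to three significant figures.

γ = 9.81 kN/m³.
With the apex up, the centroid sits 2h/3 = 2 × 0.87/3 = 0.58 m below the apex, so the centroid depth is h_c = 4.01 + 0.58 = 4.59 m.
A = ½ × 3.7 × 0.87 = 1.6095 m².
Resultant F = γ·h_c·A = 9.81 × 4.59 × 1.6095 = 72.4724 kN.
I_c = b·h³/36 = 3.7 × 0.87³/36 = 0.0676795 m⁴.
Centre of pressure: y_p = y_c + I_c/(y_c·A) = 4.59 + 0.0676795/(4.59 × 1.6095) = 4.59 + 0.00916122 = 4.59916 m along the plane.

h_p = 4.60 m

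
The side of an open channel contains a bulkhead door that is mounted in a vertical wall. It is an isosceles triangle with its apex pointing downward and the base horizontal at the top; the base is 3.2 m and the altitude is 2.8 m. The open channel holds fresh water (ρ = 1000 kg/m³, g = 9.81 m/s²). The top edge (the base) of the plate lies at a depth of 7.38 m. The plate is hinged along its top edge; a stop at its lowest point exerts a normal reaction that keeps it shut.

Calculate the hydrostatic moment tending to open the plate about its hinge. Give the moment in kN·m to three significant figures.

M ≈ 360 kN·m

γ = ρg = 1000 × 9.81 = 9810 N/m³ = 9.81 kN/m³.
With the apex down, the centroid sits h/3 = 2.8/3 = 0.933333 m below the base (the top edge), so the centroid depth is h_c = 7.38 + 0.933333 = 8.31333 m.
A = ½ × 3.2 × 2.8 = 4.48 m².
Resultant F = γ·h_c·A = 9.81 × 8.31333 × 4.48 = 365.361 kN.
I_c = b·h³/36 = 3.2 × 2.8³/36 = 1.95129 m⁴.
Centre of pressure: y_p = y_c + I_c/(y_c·A) = 8.31333 + 1.95129/(8.31333 × 4.48) = 8.31333 + 0.0523925 = 8.36572 m along the plane.
The resultant acts 0.933333 + 0.0523925 = 0.985725 m (along the plate) below the hinge at the top edge, so the moment about the hinge is M = F × 0.985725 = 365.361 × 0.985725 = 360.145 kN·m.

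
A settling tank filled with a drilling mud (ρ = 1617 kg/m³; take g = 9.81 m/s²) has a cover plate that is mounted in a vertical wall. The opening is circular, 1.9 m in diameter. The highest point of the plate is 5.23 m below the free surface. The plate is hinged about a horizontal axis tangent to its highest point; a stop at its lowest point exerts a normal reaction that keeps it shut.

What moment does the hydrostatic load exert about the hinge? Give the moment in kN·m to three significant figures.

M ≈ 274 kN·m

γ = ρg = 1617 × 9.81 / 1000 = 15.86277 kN/m³.
The centroid is at the centre, 0.95 m below the top of the plate, so the centroid depth is h_c = 5.23 + 0.95 = 6.18 m.
A = π(0.95)² = 2.83529 m².
Resultant F = γ·h_c·A = 15.86277 × 6.18 × 2.83529 = 277.949 kN.
I_c = πr⁴/4 = π × 0.95⁴/4 = 0.639712 m⁴.
Centre of pressure: y_p = y_c + I_c/(y_c·A) = 6.18 + 0.639712/(6.18 × 2.83529) = 6.18 + 0.0365089 = 6.21651 m along the plane.
The resultant acts 0.95 + 0.0365089 = 0.986509 m (along the plate) below the hinge at the top edge, so the moment about the hinge is M = F × 0.986509 = 277.949 × 0.986509 = 274.199 kN·m.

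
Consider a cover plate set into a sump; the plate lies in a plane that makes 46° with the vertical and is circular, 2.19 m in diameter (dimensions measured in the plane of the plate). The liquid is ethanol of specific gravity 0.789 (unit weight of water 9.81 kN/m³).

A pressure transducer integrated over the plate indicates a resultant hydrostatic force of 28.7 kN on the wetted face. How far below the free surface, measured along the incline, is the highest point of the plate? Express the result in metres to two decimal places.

y_top ≈ 0.32 m

γ = 0.789 × 9.81 = 7.74009 kN/m³.
A = π(1.095)² = 3.76685 m².
From F = γ·h_c·A, the centroid depth is h_c = 28.7/(7.74009 × 3.76685) = 0.984368 m.
The plate makes 46° with the vertical, i.e. θ = 90° − 46° = 44° to the horizontal. Measuring y along the incline from the free-surface line, vertical depth h = y·sinθ with sinθ = 0.694658.
Along the incline, y_c = h_c/sinθ = 0.984368/0.694658 = 1.41705 m.
The centroid is at the centre, 1.095 m below the top of the plate, so the highest point sits at y_top = 1.41705 − 1.095 = 0.32205 m along the incline.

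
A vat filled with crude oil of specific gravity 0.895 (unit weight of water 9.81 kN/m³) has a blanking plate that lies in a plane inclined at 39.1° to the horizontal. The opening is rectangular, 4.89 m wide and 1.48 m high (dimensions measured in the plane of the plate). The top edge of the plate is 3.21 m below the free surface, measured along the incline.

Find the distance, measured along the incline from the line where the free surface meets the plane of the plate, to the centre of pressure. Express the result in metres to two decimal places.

γ = 0.895 × 9.81 = 8.77995 kN/m³.
Let θ = 39.1° be the plate's angle to the horizontal; measure y along the incline from where the plane meets the free surface. Vertical depth h = y·sinθ with sinθ = 0.630676.
The centroid lies 1.48/2 = 0.74 m below the top edge, so y_c = 3.21 + 0.74 = 3.95 m and h_c = 3.95 × 0.630676 = 2.49117 m.
A = 4.89 × 1.48 = 7.2372 m².
Resultant F = γ·h_c·A = 8.77995 × 2.49117 × 7.2372 = 158.295 kN.
I_c = b·h³/12 = 4.89 × 1.48³/12 = 1.32103 m⁴.
Centre of pressure: y_p = y_c + I_c/(y_c·A) = 3.95 + 1.32103/(3.95 × 7.2372) = 3.95 + 0.046211 = 3.99621 m along the plane.

y_p = 4.00 m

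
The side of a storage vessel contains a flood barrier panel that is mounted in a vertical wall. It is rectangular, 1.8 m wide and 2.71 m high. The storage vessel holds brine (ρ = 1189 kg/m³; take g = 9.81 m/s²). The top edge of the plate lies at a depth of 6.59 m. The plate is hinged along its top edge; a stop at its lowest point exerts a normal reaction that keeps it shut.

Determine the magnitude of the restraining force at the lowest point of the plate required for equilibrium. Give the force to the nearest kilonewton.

γ = ρg = 1189 × 9.81 / 1000 = 11.66409 kN/m³.
The centroid lies 2.71/2 = 1.355 m below the top edge, so the centroid depth is h_c = 6.59 + 1.355 = 7.945 m.
A = 1.8 × 2.71 = 4.878 m².
Resultant F = γ·h_c·A = 11.66409 × 7.945 × 4.878 = 452.05 kN.
I_c = b·h³/12 = 1.8 × 2.71³/12 = 2.98538 m⁴.
Centre of pressure: y_p = y_c + I_c/(y_c·A) = 7.945 + 2.98538/(7.945 × 4.878) = 7.945 + 0.0770307 = 8.02203 m along the plane.
The resultant acts 1.355 + 0.0770307 = 1.43203 m (along the plate) below the hinge at the top edge, so the moment about the hinge is M = F × 1.43203 = 452.05 × 1.43203 = 647.349 kN·m.
A normal force at the bottom, 2.71 m from the hinge, must supply this moment: P = 647.349/2.71 = 238.874 kN.

P ≈ 239 kN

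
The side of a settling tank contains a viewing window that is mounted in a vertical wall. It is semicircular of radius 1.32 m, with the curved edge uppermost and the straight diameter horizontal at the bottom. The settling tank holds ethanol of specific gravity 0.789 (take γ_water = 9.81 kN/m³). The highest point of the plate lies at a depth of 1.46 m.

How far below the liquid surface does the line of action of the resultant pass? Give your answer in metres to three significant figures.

γ = 0.789 × 9.81 = 7.74009 kN/m³.
The centroid lies 4r/(3π) = 0.560225 m above the diameter, so r − 4r/(3π) = 1.32 − 0.560225 = 0.759775 m below the topmost point, so the centroid depth is h_c = 1.46 + 0.759775 = 2.21977 m.
A = πr²/2 = π × 1.32²/2 = 2.73696 m².
Resultant F = γ·h_c·A = 7.74009 × 2.21977 × 2.73696 = 47.0243 kN.
I_c = (π/8 − 8/(9π))·r⁴ = 0.109757 × 1.32⁴ = 0.333218 m⁴.
Centre of pressure: y_p = y_c + I_c/(y_c·A) = 2.21977 + 0.333218/(2.21977 × 2.73696) = 2.21977 + 0.0548469 = 2.27462 m along the plane.

h_p = 2.27 m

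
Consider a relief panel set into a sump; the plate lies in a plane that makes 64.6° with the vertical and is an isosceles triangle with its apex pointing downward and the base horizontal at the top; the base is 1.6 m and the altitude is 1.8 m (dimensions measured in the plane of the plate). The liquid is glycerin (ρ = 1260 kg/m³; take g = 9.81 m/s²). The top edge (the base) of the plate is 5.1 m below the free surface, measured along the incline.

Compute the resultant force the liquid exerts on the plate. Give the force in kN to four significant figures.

γ = ρg = 1260 × 9.81 / 1000 = 12.3606 kN/m³.
The plate makes 64.6° with the vertical, i.e. θ = 90° − 64.6° = 25.4° to the horizontal. Measuring y along the incline from the free-surface line, vertical depth h = y·sinθ with sinθ = 0.428935.
With the apex down, the centroid sits h/3 = 1.8/3 = 0.6 m below the base (the top edge), so y_c = 5.1 + 0.6 = 5.7 m and h_c = 5.7 × 0.428935 = 2.44493 m.
A = ½ × 1.6 × 1.8 = 1.44 m².
Resultant F = γ·h_c·A = 12.3606 × 2.44493 × 1.44 = 43.518 kN.

F ≈ 43.52 kN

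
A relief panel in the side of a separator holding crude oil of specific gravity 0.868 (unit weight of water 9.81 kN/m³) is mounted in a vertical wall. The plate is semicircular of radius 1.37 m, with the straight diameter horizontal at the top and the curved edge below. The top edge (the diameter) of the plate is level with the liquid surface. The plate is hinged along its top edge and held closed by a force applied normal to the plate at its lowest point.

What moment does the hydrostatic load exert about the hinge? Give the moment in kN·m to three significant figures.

γ = 0.868 × 9.81 = 8.51508 kN/m³.
The centroid of a semicircle lies 4r/(3π) = 0.581446 m from the diameter, here below the top edge, so the centroid depth is h_c = 0.581446 m.
A = πr²/2 = π × 1.37²/2 = 2.94823 m².
Resultant F = γ·h_c·A = 8.51508 × 0.581446 × 2.94823 = 14.5969 kN.
I_c = (π/8 − 8/(9π))·r⁴ = 0.109757 × 1.37⁴ = 0.386647 m⁴.
Centre of pressure: y_p = y_c + I_c/(y_c·A) = 0.581446 + 0.386647/(0.581446 × 2.94823) = 0.581446 + 0.225551 = 0.806997 m along the plane.
The resultant acts 0.581446 + 0.225551 = 0.806997 m (along the plate) below the hinge at the top edge, so the moment about the hinge is M = F × 0.806997 = 14.5969 × 0.806997 = 11.7797 kN·m.

M ≈ 11.8 kN·m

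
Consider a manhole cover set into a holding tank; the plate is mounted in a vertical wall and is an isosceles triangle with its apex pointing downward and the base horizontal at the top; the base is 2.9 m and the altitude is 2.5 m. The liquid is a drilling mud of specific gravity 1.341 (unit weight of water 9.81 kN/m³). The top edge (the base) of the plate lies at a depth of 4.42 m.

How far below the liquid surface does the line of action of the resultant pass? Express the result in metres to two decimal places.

γ = 1.341 × 9.81 = 13.15521 kN/m³.
With the apex down, the centroid sits h/3 = 2.5/3 = 0.833333 m below the base (the top edge), so the centroid depth is h_c = 4.42 + 0.833333 = 5.25333 m.
A = ½ × 2.9 × 2.5 = 3.625 m².
Resultant F = γ·h_c·A = 13.15521 × 5.25333 × 3.625 = 250.519 kN.
I_c = b·h³/36 = 2.9 × 2.5³/36 = 1.25868 m⁴.
Centre of pressure: y_p = y_c + I_c/(y_c·A) = 5.25333 + 1.25868/(5.25333 × 3.625) = 5.25333 + 0.0660956 = 5.31943 m along the plane.

h_p = 5.32 m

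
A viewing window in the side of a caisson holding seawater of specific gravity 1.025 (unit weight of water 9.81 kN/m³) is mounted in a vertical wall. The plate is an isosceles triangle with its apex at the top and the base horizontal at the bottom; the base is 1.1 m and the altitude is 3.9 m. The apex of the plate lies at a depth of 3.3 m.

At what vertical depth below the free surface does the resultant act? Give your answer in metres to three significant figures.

h_p = 6.04 m

γ = 1.025 × 9.81 = 10.05525 kN/m³.
With the apex up, the centroid sits 2h/3 = 2 × 3.9/3 = 2.6 m below the apex, so the centroid depth is h_c = 3.3 + 2.6 = 5.9 m.
A = ½ × 1.1 × 3.9 = 2.145 m².
Resultant F = γ·h_c·A = 10.05525 × 5.9 × 2.145 = 127.254 kN.
I_c = b·h³/36 = 1.1 × 3.9³/36 = 1.81252 m⁴.
Centre of pressure: y_p = y_c + I_c/(y_c·A) = 5.9 + 1.81252/(5.9 × 2.145) = 5.9 + 0.14322 = 6.04322 m along the plane.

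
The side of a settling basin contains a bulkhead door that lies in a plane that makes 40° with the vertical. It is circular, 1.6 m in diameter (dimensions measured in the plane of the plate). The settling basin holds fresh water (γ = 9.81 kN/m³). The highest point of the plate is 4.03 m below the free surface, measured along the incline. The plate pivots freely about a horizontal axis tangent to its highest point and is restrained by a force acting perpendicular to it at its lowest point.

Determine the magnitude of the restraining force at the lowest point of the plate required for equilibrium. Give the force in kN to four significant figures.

γ = 9.81 kN/m³.
The plate makes 40° with the vertical, i.e. θ = 90° − 40° = 50° to the horizontal. Measuring y along the incline from the free-surface line, vertical depth h = y·sinθ with sinθ = 0.766044.
The centroid is at the centre, 0.8 m below the top of the plate, so y_c = 4.03 + 0.8 = 4.83 m and h_c = 4.83 × 0.766044 = 3.69999 m.
A = π(0.8)² = 2.01062 m².
Resultant F = γ·h_c·A = 9.81 × 3.69999 × 2.01062 = 72.9793 kN.
I_c = πr⁴/4 = π × 0.8⁴/4 = 0.321699 m⁴.
Centre of pressure: y_p = y_c + I_c/(y_c·A) = 4.83 + 0.321699/(4.83 × 2.01062) = 4.83 + 0.0331263 = 4.86313 m along the plane.
The resultant acts 0.8 + 0.0331263 = 0.833126 m (along the plate) below the hinge at the top edge, so the moment about the hinge is M = F × 0.833126 = 72.9793 × 0.833126 = 60.801 kN·m.
A normal force at the bottom, 1.6 m from the hinge, must supply this moment: P = 60.801/1.6 = 38.0006 kN.

P ≈ 38.00 kN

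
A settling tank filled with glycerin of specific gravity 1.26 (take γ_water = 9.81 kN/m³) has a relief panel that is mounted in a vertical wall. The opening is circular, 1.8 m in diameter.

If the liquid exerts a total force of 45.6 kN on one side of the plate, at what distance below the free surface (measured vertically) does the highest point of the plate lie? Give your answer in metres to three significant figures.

d_top ≈ 0.550 m

γ = 1.26 × 9.81 = 12.3606 kN/m³.
A = π(0.9)² = 2.54469 m².
From F = γ·h_c·A, the centroid depth is h_c = 45.6/(12.3606 × 2.54469) = 1.44974 m.
The centroid is at the centre, 0.9 m below the top of the plate, so the highest point sits at h_top = 1.44974 − 0.9 = 0.54974 m below the surface.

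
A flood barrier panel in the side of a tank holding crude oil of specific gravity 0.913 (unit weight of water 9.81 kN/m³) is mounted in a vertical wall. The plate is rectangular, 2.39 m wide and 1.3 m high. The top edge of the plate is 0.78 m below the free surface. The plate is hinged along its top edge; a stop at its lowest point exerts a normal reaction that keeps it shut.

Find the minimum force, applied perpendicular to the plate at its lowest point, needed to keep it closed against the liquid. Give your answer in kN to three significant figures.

γ = 0.913 × 9.81 = 8.95653 kN/m³.
The centroid lies 1.3/2 = 0.65 m below the top edge, so the centroid depth is h_c = 0.78 + 0.65 = 1.43 m.
A = 2.39 × 1.3 = 3.107 m².
Resultant F = γ·h_c·A = 8.95653 × 1.43 × 3.107 = 39.794 kN.
I_c = b·h³/12 = 2.39 × 1.3³/12 = 0.437569 m⁴.
Centre of pressure: y_p = y_c + I_c/(y_c·A) = 1.43 + 0.437569/(1.43 × 3.107) = 1.43 + 0.0984848 = 1.52848 m along the plane.
The resultant acts 0.65 + 0.0984848 = 0.748485 m (along the plate) below the hinge at the top edge, so the moment about the hinge is M = F × 0.748485 = 39.794 × 0.748485 = 29.7852 kN·m.
A normal force at the bottom, 1.3 m from the hinge, must supply this moment: P = 29.7852/1.3 = 22.9117 kN.

P ≈ 22.9 kN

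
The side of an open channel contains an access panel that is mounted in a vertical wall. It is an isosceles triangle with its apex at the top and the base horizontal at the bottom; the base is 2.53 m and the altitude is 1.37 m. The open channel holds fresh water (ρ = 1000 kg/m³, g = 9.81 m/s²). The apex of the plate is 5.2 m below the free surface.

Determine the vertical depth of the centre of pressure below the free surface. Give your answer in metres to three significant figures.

γ = ρg = 1000 × 9.81 = 9810 N/m³ = 9.81 kN/m³.
With the apex up, the centroid sits 2h/3 = 2 × 1.37/3 = 0.913333 m below the apex, so the centroid depth is h_c = 5.2 + 0.913333 = 6.11333 m.
A = ½ × 2.53 × 1.37 = 1.73305 m².
Resultant F = γ·h_c·A = 9.81 × 6.11333 × 1.73305 = 103.934 kN.
I_c = b·h³/36 = 2.53 × 1.37³/36 = 0.180709 m⁴.
Centre of pressure: y_p = y_c + I_c/(y_c·A) = 6.11333 + 0.180709/(6.11333 × 1.73305) = 6.11333 + 0.0170565 = 6.13039 m along the plane.

h_p = 6.13 m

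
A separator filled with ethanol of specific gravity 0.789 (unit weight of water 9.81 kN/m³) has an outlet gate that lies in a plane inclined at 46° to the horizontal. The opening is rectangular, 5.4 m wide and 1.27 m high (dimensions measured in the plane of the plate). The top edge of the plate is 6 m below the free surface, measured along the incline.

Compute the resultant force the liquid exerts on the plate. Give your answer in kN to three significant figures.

F ≈ 253 kN

γ = 0.789 × 9.81 = 7.74009 kN/m³.
Let θ = 46° be the plate's angle to the horizontal; measure y along the incline from where the plane meets the free surface. Vertical depth h = y·sinθ with sinθ = 0.719340.
The centroid lies 1.27/2 = 0.635 m below the top edge, so y_c = 6 + 0.635 = 6.635 m and h_c = 6.635 × 0.719340 = 4.77282 m.
A = 5.4 × 1.27 = 6.858 m².
Resultant F = γ·h_c·A = 7.74009 × 4.77282 × 6.858 = 253.349 kN.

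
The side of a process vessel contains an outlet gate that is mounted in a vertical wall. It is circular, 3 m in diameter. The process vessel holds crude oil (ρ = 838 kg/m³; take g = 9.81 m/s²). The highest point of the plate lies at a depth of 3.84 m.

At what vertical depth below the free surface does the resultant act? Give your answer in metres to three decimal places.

h_p = 5.445 m

γ = ρg = 838 × 9.81 / 1000 = 8.22078 kN/m³.
The centroid is at the centre, 1.5 m below the top of the plate, so the centroid depth is h_c = 3.84 + 1.5 = 5.34 m.
A = π(1.5)² = 7.06858 m².
Resultant F = γ·h_c·A = 8.22078 × 5.34 × 7.06858 = 310.303 kN.
I_c = πr⁴/4 = π × 1.5⁴/4 = 3.97608 m⁴.
Centre of pressure: y_p = y_c + I_c/(y_c·A) = 5.34 + 3.97608/(5.34 × 7.06858) = 5.34 + 0.105337 = 5.44534 m along the plane.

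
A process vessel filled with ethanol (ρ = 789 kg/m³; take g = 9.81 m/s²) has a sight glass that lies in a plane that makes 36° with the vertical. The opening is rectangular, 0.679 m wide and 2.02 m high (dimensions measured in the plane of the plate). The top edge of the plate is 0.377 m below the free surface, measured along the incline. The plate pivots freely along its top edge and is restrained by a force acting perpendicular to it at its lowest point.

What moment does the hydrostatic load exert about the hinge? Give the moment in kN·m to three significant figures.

M ≈ 15.0 kN·m

γ = ρg = 789 × 9.81 / 1000 = 7.74009 kN/m³.
The plate makes 36° with the vertical, i.e. θ = 90° − 36° = 54° to the horizontal. Measuring y along the incline from the free-surface line, vertical depth h = y·sinθ with sinθ = 0.809017.
The centroid lies 2.02/2 = 1.01 m below the top edge, so y_c = 0.377 + 1.01 = 1.387 m and h_c = 1.387 × 0.809017 = 1.12211 m.
A = 0.679 × 2.02 = 1.37158 m².
Resultant F = γ·h_c·A = 7.74009 × 1.12211 × 1.37158 = 11.9125 kN.
I_c = b·h³/12 = 0.679 × 2.02³/12 = 0.466383 m⁴.
Centre of pressure: y_p = y_c + I_c/(y_c·A) = 1.387 + 0.466383/(1.387 × 1.37158) = 1.387 + 0.245157 = 1.63216 m along the plane.
The resultant acts 1.01 + 0.245157 = 1.25516 m (along the plate) below the hinge at the top edge, so the moment about the hinge is M = F × 1.25516 = 11.9125 × 1.25516 = 14.9521 kN·m.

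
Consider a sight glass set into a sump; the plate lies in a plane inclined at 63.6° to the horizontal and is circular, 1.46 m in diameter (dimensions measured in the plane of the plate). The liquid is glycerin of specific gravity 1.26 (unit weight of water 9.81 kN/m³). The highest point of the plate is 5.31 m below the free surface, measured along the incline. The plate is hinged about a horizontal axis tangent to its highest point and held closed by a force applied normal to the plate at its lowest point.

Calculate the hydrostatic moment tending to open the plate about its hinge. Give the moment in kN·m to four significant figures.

γ = 1.26 × 9.81 = 12.3606 kN/m³.
Let θ = 63.6° be the plate's angle to the horizontal; measure y along the incline from where the plane meets the free surface. Vertical depth h = y·sinθ with sinθ = 0.895712.
The centroid is at the centre, 0.73 m below the top of the plate, so y_c = 5.31 + 0.73 = 6.04 m and h_c = 6.04 × 0.895712 = 5.4101 m.
A = π(0.73)² = 1.67415 m².
Resultant F = γ·h_c·A = 12.3606 × 5.4101 × 1.67415 = 111.954 kN.
I_c = πr⁴/4 = π × 0.73⁴/4 = 0.223039 m⁴.
Centre of pressure: y_p = y_c + I_c/(y_c·A) = 6.04 + 0.223039/(6.04 × 1.67415) = 6.04 + 0.0220572 = 6.06206 m along the plane.
The resultant acts 0.73 + 0.0220572 = 0.752057 m (along the plate) below the hinge at the top edge, so the moment about the hinge is M = F × 0.752057 = 111.954 × 0.752057 = 84.1958 kN·m.

M ≈ 84.20 kN·m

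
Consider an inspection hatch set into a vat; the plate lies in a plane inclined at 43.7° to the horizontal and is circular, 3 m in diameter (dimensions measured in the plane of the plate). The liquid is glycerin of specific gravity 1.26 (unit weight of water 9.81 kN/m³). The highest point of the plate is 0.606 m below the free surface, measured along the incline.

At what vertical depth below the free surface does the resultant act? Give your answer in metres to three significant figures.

γ = 1.26 × 9.81 = 12.3606 kN/m³.
Let θ = 43.7° be the plate's angle to the horizontal; measure y along the incline from where the plane meets the free surface. Vertical depth h = y·sinθ with sinθ = 0.690882.
The centroid is at the centre, 1.5 m below the top of the plate, so y_c = 0.606 + 1.5 = 2.106 m and h_c = 2.106 × 0.690882 = 1.455 m.
A = π(1.5)² = 7.06858 m².
Resultant F = γ·h_c·A = 12.3606 × 1.455 × 7.06858 = 127.126 kN.
I_c = πr⁴/4 = π × 1.5⁴/4 = 3.97608 m⁴.
Centre of pressure: y_p = y_c + I_c/(y_c·A) = 2.106 + 3.97608/(2.106 × 7.06858) = 2.106 + 0.267094 = 2.37309 m along the plane.
Vertically, h_p = y_p·sinθ = 2.37309 × 0.690882 = 1.63953 m.

h_p = 1.64 m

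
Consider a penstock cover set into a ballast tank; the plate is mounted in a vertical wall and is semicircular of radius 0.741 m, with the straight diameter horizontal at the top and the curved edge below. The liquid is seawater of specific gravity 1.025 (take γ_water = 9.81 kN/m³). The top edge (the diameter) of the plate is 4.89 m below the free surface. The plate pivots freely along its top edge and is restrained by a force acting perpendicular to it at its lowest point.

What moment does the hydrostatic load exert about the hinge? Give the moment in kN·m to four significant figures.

γ = 1.025 × 9.81 = 10.05525 kN/m³.
The centroid of a semicircle lies 4r/(3π) = 0.31449 m from the diameter, here below the top edge, so the centroid depth is h_c = 4.89 + 0.31449 = 5.20449 m.
A = πr²/2 = π × 0.741²/2 = 0.862494 m².
Resultant F = γ·h_c·A = 10.05525 × 5.20449 × 0.862494 = 45.1364 kN.
I_c = (π/8 − 8/(9π))·r⁴ = 0.109757 × 0.741⁴ = 0.0330906 m⁴.
Centre of pressure: y_p = y_c + I_c/(y_c·A) = 5.20449 + 0.0330906/(5.20449 × 0.862494) = 5.20449 + 0.00737175 = 5.21186 m along the plane.
The resultant acts 0.31449 + 0.00737175 = 0.321862 m (along the plate) below the hinge at the top edge, so the moment about the hinge is M = F × 0.321862 = 45.1364 × 0.321862 = 14.5277 kN·m.

M ≈ 14.53 kN·m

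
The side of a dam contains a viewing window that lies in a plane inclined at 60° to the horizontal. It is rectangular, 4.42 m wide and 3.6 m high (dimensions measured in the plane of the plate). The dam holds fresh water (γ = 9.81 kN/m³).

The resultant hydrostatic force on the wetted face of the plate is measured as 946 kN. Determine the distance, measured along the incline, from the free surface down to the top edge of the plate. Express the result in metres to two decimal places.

γ = 9.81 kN/m³.
A = 4.42 × 3.6 = 15.912 m².
From F = γ·h_c·A, the centroid depth is h_c = 946/(9.81 × 15.912) = 6.06035 m.
Let θ = 60° be the plate's angle to the horizontal; measure y along the incline from where the plane meets the free surface. Vertical depth h = y·sinθ with sinθ = 0.866025.
Along the incline, y_c = h_c/sinθ = 6.06035/0.866025 = 6.99789 m.
The centroid lies 3.6/2 = 1.8 m below the top edge, so the top edge sits at y_top = 6.99789 − 1.8 = 5.19789 m along the incline.

y_top ≈ 5.20 m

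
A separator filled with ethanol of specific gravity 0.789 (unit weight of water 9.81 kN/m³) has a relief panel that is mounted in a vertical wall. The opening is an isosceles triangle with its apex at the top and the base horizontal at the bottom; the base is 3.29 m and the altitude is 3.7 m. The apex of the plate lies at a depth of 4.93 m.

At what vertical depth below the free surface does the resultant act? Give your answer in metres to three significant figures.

h_p = 7.50 m

γ = 0.789 × 9.81 = 7.74009 kN/m³.
With the apex up, the centroid sits 2h/3 = 2 × 3.7/3 = 2.46667 m below the apex, so the centroid depth is h_c = 4.93 + 2.46667 = 7.39667 m.
A = ½ × 3.29 × 3.7 = 6.0865 m².
Resultant F = γ·h_c·A = 7.74009 × 7.39667 × 6.0865 = 348.458 kN.
I_c = b·h³/36 = 3.29 × 3.7³/36 = 4.62912 m⁴.
Centre of pressure: y_p = y_c + I_c/(y_c·A) = 7.39667 + 4.62912/(7.39667 × 6.0865) = 7.39667 + 0.102824 = 7.49949 m along the plane.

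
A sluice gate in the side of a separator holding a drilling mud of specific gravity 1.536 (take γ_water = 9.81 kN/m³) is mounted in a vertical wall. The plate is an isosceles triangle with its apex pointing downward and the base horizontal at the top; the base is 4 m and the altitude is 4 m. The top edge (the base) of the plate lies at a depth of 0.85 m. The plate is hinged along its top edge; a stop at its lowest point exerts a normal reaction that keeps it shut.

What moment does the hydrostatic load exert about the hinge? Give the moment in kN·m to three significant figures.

M ≈ 458 kN·m

γ = 1.536 × 9.81 = 15.06816 kN/m³.
With the apex down, the centroid sits h/3 = 4/3 = 1.33333 m below the base (the top edge), so the centroid depth is h_c = 0.85 + 1.33333 = 2.18333 m.
A = ½ × 4 × 4 = 8 m².
Resultant F = γ·h_c·A = 15.06816 × 2.18333 × 8 = 263.19 kN.
I_c = b·h³/36 = 4 × 4³/36 = 7.11111 m⁴.
Centre of pressure: y_p = y_c + I_c/(y_c·A) = 2.18333 + 7.11111/(2.18333 × 8) = 2.18333 + 0.407125 = 2.59046 m along the plane.
The resultant acts 1.33333 + 0.407125 = 1.74045 m (along the plate) below the hinge at the top edge, so the moment about the hinge is M = F × 1.74045 = 263.19 × 1.74045 = 458.069 kN·m.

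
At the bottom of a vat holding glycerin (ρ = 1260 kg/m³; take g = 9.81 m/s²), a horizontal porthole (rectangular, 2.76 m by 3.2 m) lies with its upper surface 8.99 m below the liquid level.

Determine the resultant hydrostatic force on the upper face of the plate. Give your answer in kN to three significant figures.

γ = ρg = 1260 × 9.81 / 1000 = 12.3606 kN/m³.
The plate is horizontal, so pressure is uniform at p = γ·h = 12.3606 × 8.99 = 111.122 kN/m².
A = 2.76 × 3.2 = 8.832 m².
F = p·A = 111.122 × 8.832 = 981.43 kN.

F ≈ 981 kN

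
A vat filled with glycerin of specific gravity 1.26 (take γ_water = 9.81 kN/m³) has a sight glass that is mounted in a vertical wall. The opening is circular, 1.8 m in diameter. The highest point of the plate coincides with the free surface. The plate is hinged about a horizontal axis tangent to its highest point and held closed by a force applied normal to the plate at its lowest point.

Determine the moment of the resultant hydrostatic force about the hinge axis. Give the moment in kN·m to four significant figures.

γ = 1.26 × 9.81 = 12.3606 kN/m³.
The centroid is at the centre, 0.9 m below the top of the plate, so the centroid depth is h_c = 0.9 m.
A = π(0.9)² = 2.54469 m².
Resultant F = γ·h_c·A = 12.3606 × 0.9 × 2.54469 = 28.3085 kN.
I_c = πr⁴/4 = π × 0.9⁴/4 = 0.5153 m⁴.
Centre of pressure: y_p = y_c + I_c/(y_c·A) = 0.9 + 0.5153/(0.9 × 2.54469) = 0.9 + 0.225 = 1.125 m along the plane.
The resultant acts 0.9 + 0.225 = 1.125 m (along the plate) below the hinge at the top edge, so the moment about the hinge is M = F × 1.125 = 28.3085 × 1.125 = 31.8471 kN·m.

M ≈ 31.85 kN·m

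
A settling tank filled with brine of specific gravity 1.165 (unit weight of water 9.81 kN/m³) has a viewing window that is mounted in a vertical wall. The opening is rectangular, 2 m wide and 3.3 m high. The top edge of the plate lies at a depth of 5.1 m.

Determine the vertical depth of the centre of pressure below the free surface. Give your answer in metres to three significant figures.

h_p = 6.88 m

γ = 1.165 × 9.81 = 11.42865 kN/m³.
The centroid lies 3.3/2 = 1.65 m below the top edge, so the centroid depth is h_c = 5.1 + 1.65 = 6.75 m.
A = 2 × 3.3 = 6.6 m².
Resultant F = γ·h_c·A = 11.42865 × 6.75 × 6.6 = 509.146 kN.
I_c = b·h³/12 = 2 × 3.3³/12 = 5.9895 m⁴.
Centre of pressure: y_p = y_c + I_c/(y_c·A) = 6.75 + 5.9895/(6.75 × 6.6) = 6.75 + 0.134444 = 6.88444 m along the plane.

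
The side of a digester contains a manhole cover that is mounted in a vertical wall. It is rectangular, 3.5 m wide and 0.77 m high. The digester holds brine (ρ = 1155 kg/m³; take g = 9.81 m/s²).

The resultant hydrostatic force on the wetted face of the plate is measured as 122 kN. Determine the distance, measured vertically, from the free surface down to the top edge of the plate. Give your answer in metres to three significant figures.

d_top ≈ 3.61 m

γ = ρg = 1155 × 9.81 / 1000 = 11.33055 kN/m³.
A = 3.5 × 0.77 = 2.695 m².
From F = γ·h_c·A, the centroid depth is h_c = 122/(11.33055 × 2.695) = 3.99531 m.
The centroid lies 0.77/2 = 0.385 m below the top edge, so the top edge sits at h_top = 3.99531 − 0.385 = 3.61031 m below the surface.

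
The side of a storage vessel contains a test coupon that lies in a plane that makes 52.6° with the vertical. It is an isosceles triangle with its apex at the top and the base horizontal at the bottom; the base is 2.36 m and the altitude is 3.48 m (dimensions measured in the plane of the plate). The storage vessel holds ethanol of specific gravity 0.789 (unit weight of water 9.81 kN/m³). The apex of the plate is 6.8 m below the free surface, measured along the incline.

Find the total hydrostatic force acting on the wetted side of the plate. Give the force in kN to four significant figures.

γ = 0.789 × 9.81 = 7.74009 kN/m³.
The plate makes 52.6° with the vertical, i.e. θ = 90° − 52.6° = 37.4° to the horizontal. Measuring y along the incline from the free-surface line, vertical depth h = y·sinθ with sinθ = 0.607376.
With the apex up, the centroid sits 2h/3 = 2 × 3.48/3 = 2.32 m below the apex, so y_c = 6.8 + 2.32 = 9.12 m and h_c = 9.12 × 0.607376 = 5.53927 m.
A = ½ × 2.36 × 3.48 = 4.1064 m².
Resultant F = γ·h_c·A = 7.74009 × 5.53927 × 4.1064 = 176.06 kN.

F ≈ 176.1 kN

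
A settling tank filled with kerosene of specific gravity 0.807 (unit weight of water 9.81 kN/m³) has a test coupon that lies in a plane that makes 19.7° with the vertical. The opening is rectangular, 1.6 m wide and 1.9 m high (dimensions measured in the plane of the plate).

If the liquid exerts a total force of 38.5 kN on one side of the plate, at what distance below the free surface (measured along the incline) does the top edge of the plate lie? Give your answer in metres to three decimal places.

γ = 0.807 × 9.81 = 7.91667 kN/m³.
A = 1.6 × 1.9 = 3.04 m².
From F = γ·h_c·A, the centroid depth is h_c = 38.5/(7.91667 × 3.04) = 1.59972 m.
The plate makes 19.7° with the vertical, i.e. θ = 90° − 19.7° = 70.3° to the horizontal. Measuring y along the incline from the free-surface line, vertical depth h = y·sinθ with sinθ = 0.941471.
Along the incline, y_c = h_c/sinθ = 1.59972/0.941471 = 1.69917 m.
The centroid lies 1.9/2 = 0.95 m below the top edge, so the top edge sits at y_top = 1.69917 − 0.95 = 0.74917 m along the incline.

y_top ≈ 0.749 m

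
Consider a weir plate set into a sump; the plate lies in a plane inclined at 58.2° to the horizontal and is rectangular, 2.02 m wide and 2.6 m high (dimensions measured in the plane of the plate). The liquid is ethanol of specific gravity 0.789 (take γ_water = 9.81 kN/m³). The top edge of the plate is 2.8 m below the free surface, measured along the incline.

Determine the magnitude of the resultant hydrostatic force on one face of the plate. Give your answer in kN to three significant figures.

F ≈ 142 kN

γ = 0.789 × 9.81 = 7.74009 kN/m³.
Let θ = 58.2° be the plate's angle to the horizontal; measure y along the incline from where the plane meets the free surface. Vertical depth h = y·sinθ with sinθ = 0.849893.
The centroid lies 2.6/2 = 1.3 m below the top edge, so y_c = 2.8 + 1.3 = 4.1 m and h_c = 4.1 × 0.849893 = 3.48456 m.
A = 2.02 × 2.6 = 5.252 m².
Resultant F = γ·h_c·A = 7.74009 × 3.48456 × 5.252 = 141.651 kN.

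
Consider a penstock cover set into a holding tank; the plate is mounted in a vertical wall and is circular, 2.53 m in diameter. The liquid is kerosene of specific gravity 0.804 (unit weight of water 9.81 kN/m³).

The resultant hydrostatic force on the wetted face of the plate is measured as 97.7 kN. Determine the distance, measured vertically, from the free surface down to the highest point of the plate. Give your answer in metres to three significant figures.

γ = 0.804 × 9.81 = 7.88724 kN/m³.
A = π(1.265)² = 5.02726 m².
From F = γ·h_c·A, the centroid depth is h_c = 97.7/(7.88724 × 5.02726) = 2.46399 m.
The centroid is at the centre, 1.265 m below the top of the plate, so the highest point sits at h_top = 2.46399 − 1.265 = 1.19899 m below the surface.

d_top ≈ 1.20 m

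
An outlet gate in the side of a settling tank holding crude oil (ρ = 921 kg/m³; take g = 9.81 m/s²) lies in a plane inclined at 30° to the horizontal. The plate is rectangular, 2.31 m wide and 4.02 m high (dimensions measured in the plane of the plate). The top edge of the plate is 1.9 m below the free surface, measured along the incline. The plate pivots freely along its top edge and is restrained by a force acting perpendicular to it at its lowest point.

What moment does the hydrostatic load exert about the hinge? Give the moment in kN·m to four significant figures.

M ≈ 386.2 kN·m

γ = ρg = 921 × 9.81 / 1000 = 9.03501 kN/m³.
Let θ = 30° be the plate's angle to the horizontal; measure y along the incline from where the plane meets the free surface. Vertical depth h = y·sinθ with sinθ = 0.500000.
The centroid lies 4.02/2 = 2.01 m below the top edge, so y_c = 1.9 + 2.01 = 3.91 m and h_c = 3.91 × 0.500000 = 1.955 m.
A = 2.31 × 4.02 = 9.2862 m².
Resultant F = γ·h_c·A = 9.03501 × 1.955 × 9.2862 = 164.026 kN.
I_c = b·h³/12 = 2.31 × 4.02³/12 = 12.5057 m⁴.
Centre of pressure: y_p = y_c + I_c/(y_c·A) = 3.91 + 12.5057/(3.91 × 9.2862) = 3.91 + 0.344424 = 4.25442 m along the plane.
The resultant acts 2.01 + 0.344424 = 2.35442 m (along the plate) below the hinge at the top edge, so the moment about the hinge is M = F × 2.35442 = 164.026 × 2.35442 = 386.186 kN·m.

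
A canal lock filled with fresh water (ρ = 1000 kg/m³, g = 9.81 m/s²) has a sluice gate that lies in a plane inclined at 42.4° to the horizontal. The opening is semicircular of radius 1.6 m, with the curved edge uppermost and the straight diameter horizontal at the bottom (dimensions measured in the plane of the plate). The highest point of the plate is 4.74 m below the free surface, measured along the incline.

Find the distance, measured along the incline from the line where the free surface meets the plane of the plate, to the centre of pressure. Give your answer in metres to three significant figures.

γ = ρg = 1000 × 9.81 = 9810 N/m³ = 9.81 kN/m³.
Let θ = 42.4° be the plate's angle to the horizontal; measure y along the incline from where the plane meets the free surface. Vertical depth h = y·sinθ with sinθ = 0.674302.
The centroid lies 4r/(3π) = 0.679061 m above the diameter, so r − 4r/(3π) = 1.6 − 0.679061 = 0.920939 m below the topmost point, so y_c = 4.74 + 0.920939 = 5.66094 m and h_c = 5.66094 × 0.674302 = 3.81718 m.
A = πr²/2 = π × 1.6²/2 = 4.02124 m².
Resultant F = γ·h_c·A = 9.81 × 3.81718 × 4.02124 = 150.582 kN.
I_c = (π/8 − 8/(9π))·r⁴ = 0.109757 × 1.6⁴ = 0.719303 m⁴.
Centre of pressure: y_p = y_c + I_c/(y_c·A) = 5.66094 + 0.719303/(5.66094 × 4.02124) = 5.66094 + 0.0315983 = 5.69254 m along the plane.

y_p = 5.69 m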